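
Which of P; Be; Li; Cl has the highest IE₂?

Consider each +1 ion: P⁺ still has 4 valence electrons; Be⁺ still has 1 valence electron; Li⁺ is the bare [He] core; Cl⁺ still has 6 valence electrons.
Pulling an electron out of a noble-gas core costs far more than removing a remaining valence electron, so Li sits at the high end of IE_2.
Valence configurations: P⁺ [Ne]3s²3p², Be⁺ [He]2s¹, Cl⁺ [Ne]3s²3p⁴.
The numbers (kJ/mol): P 1907, Be 1757, Li 7298, Cl 2298.
Putting it together, IE_2: Be < P < Cl < Li.

Li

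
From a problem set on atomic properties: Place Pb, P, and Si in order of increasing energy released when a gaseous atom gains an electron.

Pb < P < Si

Si is in period 3, group 14; P is in period 3, group 15; Pb is in period 6, group 14.
Electron affinity generally becomes more exothermic across a period toward the halogens and less exothermic down a group.
Here both period and group differ, so the two effects have to be weighed against each other.
P > Pb: both effects reinforce here, so P is clearly the higher of the two.
Si > P: this pair runs against the simple trend — see the exception note.
Note the exception: Si has a higher electron affinity than P, contrary to the simple trend — adding an electron to P's half-filled 3p³ is unfavourable, so Si (3p²) has the more exothermic EA.
For reference (kJ/mol): Si 134, P 72, Pb 35.
So from lowest to highest: Pb < P < Si.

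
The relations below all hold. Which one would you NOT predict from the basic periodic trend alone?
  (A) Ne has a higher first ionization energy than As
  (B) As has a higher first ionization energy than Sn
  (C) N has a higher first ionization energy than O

The general trend: first ionization energy increases across a period and decreases down a group.
(A) Ne (period 2, group 18) vs As (period 4, group 15): the stated order agrees with the simple trend.
(B) As (period 4, group 15) vs Sn (period 5, group 14): the stated order agrees with the simple trend.
(C) N (period 2, group 15) vs O (period 2, group 16): the stated order contradicts the simple trend.
The exception is (C): pairing an electron in O's 2p⁴ costs repulsion energy, so O ionizes more easily than half-filled N (2p³).

(C)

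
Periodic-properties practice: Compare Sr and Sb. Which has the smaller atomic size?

Sb

Sr is in period 5, group 2; Sb is in period 5, group 15.
Radius decreases left→right (rising Z_eff, same n) and increases top→bottom (higher n).
All lie in period 5, so atomic radius increases right to left.
So Sb has the smaller atomic size (Sb < Sr).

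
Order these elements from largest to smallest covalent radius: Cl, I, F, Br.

F is in period 2, group 17; Cl is in period 3, group 17; Br is in period 4, group 17; I is in period 5, group 17.
Moving right in a period, electrons are added to the same shell under a stronger nuclear pull, so atoms get smaller; moving down, a new shell is opened and atoms get larger.
All are in group 17, so atomic radius increases down the group.
So from largest to smallest: I > Br > Cl > F.

I, Br, Cl, F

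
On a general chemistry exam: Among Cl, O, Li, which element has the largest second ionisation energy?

Li

The second ionization energy removes an electron from the +1 ion. For each element: Cl⁺ still has 6 valence electrons; O⁺ still has 5 valence electrons; Li⁺ is the bare [He] core.
Breaking into a closed-shell core is much more expensive than removing a leftover valence electron — Li has the largest IE_2 here.
Valence configurations: Cl⁺ [Ne]3s²3p⁴, O⁺ [He]2s²2p³.
Tabulated IE_2 (kJ/mol): Cl 2298, O 3388, Li 7298.
So the second ionization energies run Cl < O < Li.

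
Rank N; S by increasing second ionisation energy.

After 1 electron has been removed, what remains? N⁺ still has 4 valence electrons; S⁺ still has 5 valence electrons.
All are still removing valence electrons, so compare the +1 ions as you would atoms: IE_2 generally rises across a period (higher Z_eff) and falls down a group (larger shell), subject to the usual subshell exceptions.
Valence configurations: N⁺ [He]2s²2p², S⁺ [Ne]3s²3p³.
Approximate IE_2 values (kJ/mol): N 2856, S 2252.
Putting it together, IE_2: S < N.

S < N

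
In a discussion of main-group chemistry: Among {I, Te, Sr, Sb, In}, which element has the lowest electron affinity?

Sr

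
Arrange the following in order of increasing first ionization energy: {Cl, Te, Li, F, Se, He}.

He is in period 1, group 18; Li is in period 2, group 1; F is in period 2, group 17; Cl is in period 3, group 17; Se is in period 4, group 16; Te is in period 5, group 16.
Across a period the outer electron is held more tightly (higher IE₁); down a group it sits in a higher shell, more shielded, and comes off more easily.
These span different periods and groups, so the two trends combine.
Te > Li: period and group pull opposite ways; the across-period shift dominates (869 vs 520 kJ/mol).
Se > Te: Se sits above Te in group 16, so the down-group effect alone puts Se higher.
Cl > Se: relative to Se, both the across-period and down-group shifts push Cl's first ionization energy up.
F > Cl: F sits above Cl in group 17, so the down-group effect alone puts F higher.
He > F: both effects reinforce here, so He is clearly the higher of the two.
For reference (kJ/mol): He 2372, Li 520, F 1681, Cl 1251, Se 941, Te 869.
So from lowest to highest: Li < Te < Se < Cl < F < He.

Li < Te < Se < Cl < F < He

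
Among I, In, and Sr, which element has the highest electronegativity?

Sr is in period 5, group 2; In is in period 5, group 13; I is in period 5, group 17.
Smaller atoms with higher effective nuclear charge are more electronegative.
All lie in period 5, so electronegativity increases left to right.
The highest electronegativity among these belongs to I.

I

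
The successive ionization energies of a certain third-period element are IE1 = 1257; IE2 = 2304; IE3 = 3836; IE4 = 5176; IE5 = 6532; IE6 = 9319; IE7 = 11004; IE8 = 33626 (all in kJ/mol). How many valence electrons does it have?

7

Look for the largest jump between consecutive ionization energies: IE8/IE7 ≈ 3.1, far larger than any earlier ratio.
That jump marks the point where a core electron is being removed. So the atom has 7 valence electrons.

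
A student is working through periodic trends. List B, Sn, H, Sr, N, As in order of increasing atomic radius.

H, N, B, As, Sn, Sr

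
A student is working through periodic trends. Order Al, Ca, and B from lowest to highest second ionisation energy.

IE_2 is the cost of taking one more electron from the +1 cation: Al⁺ still has 2 valence electrons; Ca⁺ still has 1 valence electron; B⁺ still has 2 valence electrons.
All are still removing valence electrons, so compare the +1 ions as you would atoms: IE_2 generally rises across a period (higher Z_eff) and falls down a group (larger shell), subject to the usual subshell exceptions.
Valence configurations: Al⁺ [Ne]3s², Ca⁺ [Ar]4s¹, B⁺ [He]2s².
Tabulated IE_2 (kJ/mol): Al 1817, Ca 1145, B 2427.
So the second ionization energies run Ca < Al < B.

Ca < Al < B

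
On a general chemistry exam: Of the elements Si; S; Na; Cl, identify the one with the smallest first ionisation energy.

Na

Na is in period 3, group 1; Si is in period 3, group 14; S is in period 3, group 16; Cl is in period 3, group 17.
IE₁ increases left→right with effective nuclear charge and decreases top→bottom as the valence shell moves farther out.
All lie in period 3, so first ionization energy increases left to right.
The smallest first ionisation energy among these belongs to Na.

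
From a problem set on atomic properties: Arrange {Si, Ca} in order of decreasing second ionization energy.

IE_2 is the cost of taking one more electron from the +1 cation: Si⁺ still has 3 valence electrons; Ca⁺ still has 1 valence electron.
All are still removing valence electrons, so compare the +1 ions as you would atoms: IE_2 generally rises across a period (higher Z_eff) and falls down a group (larger shell), subject to the usual subshell exceptions.
Valence configurations: Si⁺ [Ne]3s²3p¹, Ca⁺ [Ar]4s¹.
Approximate IE_2 values (kJ/mol): Si 1577, Ca 1145.
Hence IE_2: Ca < Si.

Si > Ca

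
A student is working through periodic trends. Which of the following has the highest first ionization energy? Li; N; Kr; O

N

First ionization energy rises across a period (greater Z_eff holds electrons more tightly) and falls down a group (valence electrons are farther from the nucleus).
These span different periods and groups, so the two trends combine.
O > Li: both are in period 2; the period trend gives O the larger value.
Kr > O: the two effects oppose for this pair; the across-period effect wins (1351 vs 1314 kJ/mol).
N > Kr: period and group pull opposite ways; the down-group shift dominates (1402 vs 1351 kJ/mol).
Note the exception: N has a higher first ionization energy than O, contrary to the simple trend — pairing an electron in O's 2p⁴ costs repulsion energy, so O ionizes more easily than half-filled N (2p³).
Tabulated first ionization energy (kJ/mol): Li 520, N 1402, O 1314, Kr 1351.
The highest first ionization energy among these belongs to N.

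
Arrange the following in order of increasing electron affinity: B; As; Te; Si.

B < As < Si < Te

B is in period 2, group 13; Si is in period 3, group 14; As is in period 4, group 15; Te is in period 5, group 16.
EA tends to increase across a period and decrease down a group, though the pattern is less regular than for IE or radius.
A diagonal step moves right (one effect) and down (the opposite effect) at once.
As > B: period and group pull opposite ways; the across-period shift dominates (78 vs 27 kJ/mol).
Si > As: period and group pull opposite ways; the down-group shift dominates (134 vs 78 kJ/mol).
Te > Si: period and group pull opposite ways; the across-period shift dominates (190 vs 134 kJ/mol).
Tabulated electron affinity (kJ/mol): B 27, Si 134, As 78, Te 190.
So from lowest to highest: B < As < Si < Te.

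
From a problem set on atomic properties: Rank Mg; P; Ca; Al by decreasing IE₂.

P, Al, Mg, Ca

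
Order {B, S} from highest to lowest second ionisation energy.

B, S

Consider each +1 ion: B⁺ still has 2 valence electrons; S⁺ still has 5 valence electrons.
All are still removing valence electrons, so compare the +1 ions as you would atoms: IE_2 generally rises across a period (higher Z_eff) and falls down a group (larger shell), subject to the usual subshell exceptions.
Valence configurations: B⁺ [He]2s², S⁺ [Ne]3s²3p³.
Tabulated IE_2 (kJ/mol): B 2427, S 2252.
So the second ionization energies run S < B.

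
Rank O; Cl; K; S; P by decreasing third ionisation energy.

O > K > Cl > S > P

The third ionization energy removes an electron from the +2 ion. For each element: O²⁺ still has 4 valence electrons; Cl²⁺ still has 5 valence electrons; K²⁺ is already 1 electron into the core; S²⁺ still has 4 valence electrons; P²⁺ still has 3 valence electrons.
Usually core removal costs more than valence removal, but here the competition is close: a tightly held n=2 valence electron can cost more to remove than an n=3 core electron, so the actual values have to decide it.
Valence configurations: O²⁺ [He]2s²2p², Cl²⁺ [Ne]3s²3p³, S²⁺ [Ne]3s²3p², P²⁺ [Ne]3s²3p¹.
Tabulated IE_3 (kJ/mol): O 5300, Cl 3822, K 4420, S 3357, P 2914.
So the third ionization energies run P < S < Cl < K < O.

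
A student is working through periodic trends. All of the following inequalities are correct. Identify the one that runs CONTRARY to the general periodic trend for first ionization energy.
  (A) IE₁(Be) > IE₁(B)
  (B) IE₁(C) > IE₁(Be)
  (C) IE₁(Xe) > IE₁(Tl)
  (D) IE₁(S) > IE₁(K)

(A)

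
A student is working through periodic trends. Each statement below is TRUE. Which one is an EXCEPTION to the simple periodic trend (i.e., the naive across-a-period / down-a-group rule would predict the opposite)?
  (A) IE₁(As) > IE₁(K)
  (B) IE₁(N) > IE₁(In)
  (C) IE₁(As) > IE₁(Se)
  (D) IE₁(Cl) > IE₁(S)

The general trend: first ionization energy increases across a period and decreases down a group.
(A) As (period 4, group 15) vs K (period 4, group 1): the stated order agrees with the simple trend.
(B) N (period 2, group 15) vs In (period 5, group 13): the stated order agrees with the simple trend.
(C) As (period 4, group 15) vs Se (period 4, group 16): the stated order contradicts the simple trend.
(D) Cl (period 3, group 17) vs S (period 3, group 16): the stated order agrees with the simple trend.
The exception is (C): Se (4p⁴) ionizes more easily than half-filled As (4p³).

(C)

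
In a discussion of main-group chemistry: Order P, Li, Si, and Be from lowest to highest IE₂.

The second ionization energy removes an electron from the +1 ion. For each element: P⁺ still has 4 valence electrons; Li⁺ is the bare [He] core; Si⁺ still has 3 valence electrons; Be⁺ still has 1 valence electron.
Pulling an electron out of a noble-gas core costs far more than removing a remaining valence electron, so Li sits at the high end of IE_2.
Valence configurations: P⁺ [Ne]3s²3p², Si⁺ [Ne]3s²3p¹, Be⁺ [He]2s¹.
Approximate IE_2 values (kJ/mol): P 1907, Li 7298, Si 1577, Be 1757.
Putting it together, IE_2: Si < Be < P < Li.

Si < Be < P < Li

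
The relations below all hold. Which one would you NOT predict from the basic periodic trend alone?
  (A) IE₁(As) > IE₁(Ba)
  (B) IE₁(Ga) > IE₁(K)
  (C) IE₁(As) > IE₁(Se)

The general trend: first ionization energy increases across a period and decreases down a group.
(A) As (period 4, group 15) vs Ba (period 6, group 2): the stated order agrees with the simple trend.
(B) Ga (period 4, group 13) vs K (period 4, group 1): the stated order agrees with the simple trend.
(C) As (period 4, group 15) vs Se (period 4, group 16): the stated order contradicts the simple trend.
The exception is (C): Se (4p⁴) ionizes more easily than half-filled As (4p³).

(C)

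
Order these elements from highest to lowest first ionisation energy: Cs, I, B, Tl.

I > B > Tl > Cs

Removing the outermost electron gets harder across a period and easier down a group.
Neither a single period nor a single group — weigh both effects.
Tl > Cs: Tl lies to the right of Cs in period 6, so the across-period effect alone puts Tl higher.
B > Tl: they share group 13; the group trend gives B the larger value.
I > B: the two effects oppose for this pair; the across-period effect wins (1008 vs 801 kJ/mol).
Approximate values (kJ/mol): B 801, I 1008, Cs 376, Tl 589.
So from highest to lowest: I > B > Tl > Cs.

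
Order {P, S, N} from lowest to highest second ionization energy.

The second ionization energy removes an electron from the +1 ion. For each element: P⁺ still has 4 valence electrons; S⁺ still has 5 valence electrons; N⁺ still has 4 valence electrons.
All are still removing valence electrons, so compare the +1 ions as you would atoms: IE_2 generally rises across a period (higher Z_eff) and falls down a group (larger shell), subject to the usual subshell exceptions.
Valence configurations: P⁺ [Ne]3s²3p², S⁺ [Ne]3s²3p³, N⁺ [He]2s²2p².
Tabulated IE_2 (kJ/mol): P 1907, S 2252, N 2856.
Putting it together, IE_2: P < S < N.

P < S < N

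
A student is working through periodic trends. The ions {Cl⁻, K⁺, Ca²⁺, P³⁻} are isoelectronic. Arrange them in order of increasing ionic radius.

Ca²⁺ < K⁺ < Cl⁻ < P³⁻

All of these have 18 electrons, so size is governed by nuclear charge alone: the more protons, the stronger the pull on the same electron cloud, and the smaller the ion.
Nuclear charges: Ca²⁺ (Z=20), K⁺ (Z=19), Cl⁻ (Z=17), P³⁻ (Z=15).
Smallest to largest: Ca²⁺ < K⁺ < Cl⁻ < P³⁻.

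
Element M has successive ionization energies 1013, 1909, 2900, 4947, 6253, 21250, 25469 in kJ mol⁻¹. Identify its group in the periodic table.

Look for the largest jump between consecutive ionization energies: IE6/IE5 ≈ 3.4, far larger than any earlier ratio.
That jump marks the point where a core electron is being removed. So the atom has 5 valence electrons.
A main-group element with 5 valence electrons is in group 15.

Group 15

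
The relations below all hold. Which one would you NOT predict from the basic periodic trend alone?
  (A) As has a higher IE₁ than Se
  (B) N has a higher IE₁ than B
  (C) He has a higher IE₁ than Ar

The general trend: IE₁ increases across a period and decreases down a group.
(A) As (period 4, group 15) vs Se (period 4, group 16): the stated order contradicts the simple trend.
(B) N (period 2, group 15) vs B (period 2, group 13): the stated order agrees with the simple trend.
(C) He (period 1, group 18) vs Ar (period 3, group 18): the stated order agrees with the simple trend.
The exception is (A): Se (4p⁴) ionizes more easily than half-filled As (4p³).

(A)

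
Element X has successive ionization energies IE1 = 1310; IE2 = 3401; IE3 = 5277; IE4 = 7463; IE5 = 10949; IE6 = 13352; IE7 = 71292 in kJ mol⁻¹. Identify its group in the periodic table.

Look for the largest jump between consecutive ionization energies: IE7/IE6 ≈ 5.3, far larger than any earlier ratio.
That jump marks the point where a core electron is being removed. So the atom has 6 valence electrons.
A main-group element with 6 valence electrons is in group 16.

Group 16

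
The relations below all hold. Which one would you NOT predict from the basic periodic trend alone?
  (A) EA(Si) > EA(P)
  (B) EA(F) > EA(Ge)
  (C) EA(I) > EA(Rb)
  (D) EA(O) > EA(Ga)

(A)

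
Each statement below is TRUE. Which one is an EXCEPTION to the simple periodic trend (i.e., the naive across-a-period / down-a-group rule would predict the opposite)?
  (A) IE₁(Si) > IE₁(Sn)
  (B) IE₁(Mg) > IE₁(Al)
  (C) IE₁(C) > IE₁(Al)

(B)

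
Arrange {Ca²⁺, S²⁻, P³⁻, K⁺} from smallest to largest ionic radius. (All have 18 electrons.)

Ca²⁺, K⁺, S²⁻, P³⁻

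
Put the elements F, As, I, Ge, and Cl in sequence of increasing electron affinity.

As < Ge < I < F < Cl

Electron affinity generally becomes more exothermic across a period toward the halogens and less exothermic down a group.
Neither a single period nor a single group — weigh both effects.
Ge > As: this pair runs against the simple trend — see the exception note.
I > Ge: the two effects oppose for this pair; the across-period effect wins (295 vs 119 kJ/mol).
F > I: they share group 17; the group trend gives F the larger value.
Cl > F: this pair runs against the simple trend — see the exception note.
Note the exception: Ge has a higher electron affinity than As, contrary to the simple trend — adding an electron to As's half-filled 4p³ is unfavourable, so Ge (4p²) has the more exothermic EA.
Note the exception: Cl has a higher electron affinity than F, contrary to the simple trend — F's small 2p subshell makes the incoming electron feel strong e⁻–e⁻ repulsion, so Cl actually releases more energy on gaining an electron.
Approximate values (kJ/mol): F 328, Cl 349, Ge 119, As 78, I 295.
So from lowest to highest: As < Ge < I < F < Cl.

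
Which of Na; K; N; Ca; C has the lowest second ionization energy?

IE_2 is the cost of taking one more electron from the +1 cation: Na⁺ is the bare [Ne] core; K⁺ is the bare [Ar] core; N⁺ still has 4 valence electrons; Ca⁺ still has 1 valence electron; C⁺ still has 3 valence electrons.
Pulling an electron out of a noble-gas core costs far more than removing a remaining valence electron, so K and Na sit at the high end of IE_2.
Valence configurations: N⁺ [He]2s²2p², Ca⁺ [Ar]4s¹, C⁺ [He]2s²2p¹.
Tabulated IE_2 (kJ/mol): Na 4562, K 3052, N 2856, Ca 1145, C 2353.
Overall IE_2 order: Ca < C < N < K < Na.

Ca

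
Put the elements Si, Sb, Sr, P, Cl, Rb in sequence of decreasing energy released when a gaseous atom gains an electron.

Cl, Si, Sb, P, Rb, Sr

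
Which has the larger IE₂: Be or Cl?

Cl

Consider each +1 ion: Be⁺ still has 1 valence electron; Cl⁺ still has 6 valence electrons.
All are still removing valence electrons, so compare the +1 ions as you would atoms: IE_2 generally rises across a period (higher Z_eff) and falls down a group (larger shell), subject to the usual subshell exceptions.
Valence configurations: Be⁺ [He]2s¹, Cl⁺ [Ne]3s²3p⁴.
Tabulated IE_2 (kJ/mol): Be 1757, Cl 2298.
Overall IE_2 order: Be < Cl.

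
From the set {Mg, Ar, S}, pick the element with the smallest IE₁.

Mg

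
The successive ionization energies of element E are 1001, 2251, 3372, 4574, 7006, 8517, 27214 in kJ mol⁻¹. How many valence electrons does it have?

Look for the largest jump between consecutive ionization energies: IE7/IE6 ≈ 3.2, far larger than any earlier ratio.
That jump marks the point where a core electron is being removed. So the atom has 6 valence electrons.

6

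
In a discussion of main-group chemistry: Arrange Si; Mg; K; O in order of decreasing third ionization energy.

Mg > O > K > Si

Consider each +2 ion: Si²⁺ still has 2 valence electrons; Mg²⁺ is the bare [Ne] core; K²⁺ is already 1 electron into the core; O²⁺ still has 4 valence electrons.
Usually core removal costs more than valence removal, but here the competition is close: a tightly held n=2 valence electron can cost more to remove than an n=3 core electron, so the actual values have to decide it.
Valence configurations: Si²⁺ [Ne]3s², O²⁺ [He]2s²2p².
Tabulated IE_3 (kJ/mol): Si 3232, Mg 7733, K 4420, O 5300.
So the third ionization energies run Si < K < O < Mg.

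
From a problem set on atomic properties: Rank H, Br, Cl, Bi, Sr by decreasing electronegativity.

Cl > Br > H > Bi > Sr

H is in period 1, group 1; Cl is in period 3, group 17; Br is in period 4, group 17; Sr is in period 5, group 2; Bi is in period 6, group 15.
Atoms toward the upper right of the periodic table pull bonding electrons most strongly.
Neither a single period nor a single group — weigh both effects.
Bi > Sr: the two effects oppose for this pair; the across-period effect wins (2.02 vs 0.95).
H > Bi: period and group pull opposite ways; the down-group shift dominates (2.20 vs 2.02).
Br > H: the two effects oppose for this pair; the across-period effect wins (2.96 vs 2.20).
Cl > Br: they share group 17; the group trend gives Cl the larger value.
For reference (Pauling): H 2.20, Cl 3.16, Br 2.96, Sr 0.95, Bi 2.02.
So from highest to lowest: Cl > Br > H > Bi > Sr.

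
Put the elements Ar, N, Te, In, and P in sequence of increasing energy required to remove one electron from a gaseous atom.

In < Te < P < N < Ar

IE₁ increases left→right with effective nuclear charge and decreases top→bottom as the valence shell moves farther out.
These span different periods and groups, so the two trends combine.
Te > In: Te lies to the right of In in period 5, so the across-period effect alone puts Te higher.
P > Te: the two effects oppose for this pair; the down-group effect wins (1012 vs 869 kJ/mol).
N > P: N sits above P in group 15, so the down-group effect alone puts N higher.
Ar > N: period and group pull opposite ways; the across-period shift dominates (1521 vs 1402 kJ/mol).
Approximate values (kJ/mol): N 1402, P 1012, Ar 1521, In 558, Te 869.
So from lowest to highest: In < Te < P < N < Ar.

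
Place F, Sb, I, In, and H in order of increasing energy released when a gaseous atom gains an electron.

In < H < Sb < I < F

H is in period 1, group 1; F is in period 2, group 17; In is in period 5, group 13; Sb is in period 5, group 15; I is in period 5, group 17.
EA tends to increase across a period and decrease down a group, though the pattern is less regular than for IE or radius.
Here both period and group differ, so the two effects have to be weighed against each other.
H > In: the two effects oppose for this pair; the down-group effect wins (73 vs 29 kJ/mol).
Sb > H: the two effects oppose for this pair; the across-period effect wins (103 vs 73 kJ/mol).
I > Sb: I lies to the right of Sb in period 5, so the across-period effect alone puts I higher.
F > I: they share group 17; the group trend gives F the larger value.
For reference (kJ/mol): H 73, F 328, In 29, Sb 103, I 295.
So from lowest to highest: In < H < Sb < I < F.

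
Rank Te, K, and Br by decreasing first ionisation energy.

Br > Te > K

IE₁ increases left→right with effective nuclear charge and decreases top→bottom as the valence shell moves farther out.
These span different periods and groups, so the two trends combine.
Te > K: period and group pull opposite ways; the across-period shift dominates (869 vs 419 kJ/mol).
Br > Te: both effects reinforce here, so Br is clearly the higher of the two.
For reference (kJ/mol): K 419, Br 1140, Te 869.
So from highest to lowest: Br > Te > K.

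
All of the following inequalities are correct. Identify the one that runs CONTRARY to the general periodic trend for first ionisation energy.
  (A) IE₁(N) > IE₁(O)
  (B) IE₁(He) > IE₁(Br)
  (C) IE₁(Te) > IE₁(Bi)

The general trend: first ionisation energy increases across a period and decreases down a group.
(A) N (period 2, group 15) vs O (period 2, group 16): the stated order contradicts the simple trend.
(B) He (period 1, group 18) vs Br (period 4, group 17): the stated order agrees with the simple trend.
(C) Te (period 5, group 16) vs Bi (period 6, group 15): the stated order agrees with the simple trend.
The exception is (A): pairing an electron in O's 2p⁴ costs repulsion energy, so O ionizes more easily than half-filled N (2p³).

(A)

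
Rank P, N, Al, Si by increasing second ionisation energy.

Si, Al, P, N

IE_2 is the cost of taking one more electron from the +1 cation: P⁺ still has 4 valence electrons; N⁺ still has 4 valence electrons; Al⁺ still has 2 valence electrons; Si⁺ still has 3 valence electrons.
All are still removing valence electrons, so compare the +1 ions as you would atoms: IE_2 generally rises across a period (higher Z_eff) and falls down a group (larger shell), subject to the usual subshell exceptions.
Valence configurations: P⁺ [Ne]3s²3p², N⁺ [He]2s²2p², Al⁺ [Ne]3s², Si⁺ [Ne]3s²3p¹.
Si⁺ loses a lone 3p electron whereas Al⁺ must break into a filled 3s² pair, so IE_2(Al) > IE_2(Si) even though Si has the higher nuclear charge.
The numbers (kJ/mol): P 1907, N 2856, Al 1817, Si 1577.
Putting it together, IE_2: Si < Al < P < N.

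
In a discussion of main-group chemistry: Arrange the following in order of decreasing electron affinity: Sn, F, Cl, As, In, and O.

O is in period 2, group 16; F is in period 2, group 17; Cl is in period 3, group 17; As is in period 4, group 15; In is in period 5, group 13; Sn is in period 5, group 14.
Atoms with high Z_eff and room in the valence shell (especially the halogens) have the most exothermic electron affinities.
These span different periods and groups, so the two trends combine.
As > In: relative to In, both the across-period and down-group shifts push As's electron affinity up.
Sn > As: this pair runs against the simple trend — see the exception note.
O > Sn: both effects reinforce here, so O is clearly the higher of the two.
F > O: F lies to the right of O in period 2, so the across-period effect alone puts F higher.
Cl > F: this pair runs against the simple trend — see the exception note.
Note the exception: Sn has a higher electron affinity than As, contrary to the simple trend — adding an electron to As's half-filled np³ subshell costs electron-pairing energy.
Note the exception: Cl has a higher electron affinity than F, contrary to the simple trend — F's small 2p subshell makes the incoming electron feel strong e⁻–e⁻ repulsion, so Cl actually releases more energy on gaining an electron.
Approximate values (kJ/mol): O 141, F 328, Cl 349, As 78, In 29, Sn 107.
So from highest to lowest: Cl > F > O > Sn > As > In.

Cl > F > O > Sn > As > In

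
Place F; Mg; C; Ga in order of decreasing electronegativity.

Electronegativity increases across a period and decreases down a group, tracking effective nuclear charge and atomic size.
Here both period and group differ, so the two effects have to be weighed against each other.
Ga > Mg: period and group pull opposite ways; the across-period shift dominates (1.81 vs 1.31).
C > Ga: relative to Ga, both the across-period and down-group shifts push C's electronegativity up.
F > C: F lies to the right of C in period 2, so the across-period effect alone puts F higher.
Tabulated electronegativity (Pauling): C 2.55, F 3.98, Mg 1.31, Ga 1.81.
So from highest to lowest: F > C > Ga > Mg.

F, C, Ga, Mg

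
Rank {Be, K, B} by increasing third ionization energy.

B < K < Be

After 2 electrons have been removed, what remains? Be²⁺ is the bare [He] core; K²⁺ is already 1 electron into the core; B²⁺ still has 1 valence electron.
Core electrons are held far more tightly than valence electrons, so K and Be top the IE_3 order.
Approximate IE_3 values (kJ/mol): Be 14849, K 4420, B 3660.
Overall IE_3 order: B < K < Be.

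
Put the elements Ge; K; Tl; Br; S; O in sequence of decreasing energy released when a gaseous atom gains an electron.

O is in period 2, group 16; S is in period 3, group 16; K is in period 4, group 1; Ge is in period 4, group 14; Br is in period 4, group 17; Tl is in period 6, group 13.
EA tends to increase across a period and decrease down a group, though the pattern is less regular than for IE or radius.
These span different periods and groups, so the two trends combine.
K > Tl: the two effects oppose for this pair; the down-group effect wins (48 vs 19 kJ/mol).
Ge > K: both are in period 4; the period trend gives Ge the larger value.
O > Ge: both effects reinforce here, so O is clearly the higher of the two.
S > O: this pair runs against the simple trend — see the exception note.
Br > S: period and group pull opposite ways; the across-period shift dominates (325 vs 200 kJ/mol).
Note the exception: S has a higher electron affinity than O, contrary to the simple trend — the compact 2p subshell of O repels the added electron more than S's larger 3p does.
Tabulated electron affinity (kJ/mol): O 141, S 200, K 48, Ge 119, Br 325, Tl 19.
So from highest to lowest: Br > S > O > Ge > K > Tl.

Br, S, O, Ge, K, Tl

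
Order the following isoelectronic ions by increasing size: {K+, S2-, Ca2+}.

All of these have 18 electrons, so size is governed by nuclear charge alone: the more protons, the stronger the pull on the same electron cloud, and the smaller the ion.
Nuclear charges: Ca2+ (Z=20), K+ (Z=19), S2- (Z=16).
Smallest to largest: Ca2+ < K+ < S2-.

Ca2+ < K+ < S2-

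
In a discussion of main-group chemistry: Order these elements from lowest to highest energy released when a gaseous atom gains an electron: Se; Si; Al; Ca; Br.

Al is in period 3, group 13; Si is in period 3, group 14; Ca is in period 4, group 2; Se is in period 4, group 16; Br is in period 4, group 17.
Electron affinity generally becomes more exothermic across a period toward the halogens and less exothermic down a group.
Neither a single period nor a single group — weigh both effects.
Al > Ca: relative to Ca, both the across-period and down-group shifts push Al's electron affinity up.
Si > Al: both are in period 3; the period trend gives Si the larger value.
Se > Si: period and group pull opposite ways; the across-period shift dominates (195 vs 134 kJ/mol).
Br > Se: both are in period 4; the period trend gives Br the larger value.
Approximate values (kJ/mol): Al 42, Si 134, Ca 2, Se 195, Br 325.
So from lowest to highest: Ca < Al < Si < Se < Br.

Ca < Al < Si < Se < Br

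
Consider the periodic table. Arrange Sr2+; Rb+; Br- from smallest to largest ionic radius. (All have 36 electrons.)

All of these have 36 electrons, so size is governed by nuclear charge alone: the more protons, the stronger the pull on the same electron cloud, and the smaller the ion.
Nuclear charges: Sr2+ (Z=38), Rb+ (Z=37), Br- (Z=35).
Smallest to largest: Sr2+ < Rb+ < Br-.

Sr2+ < Rb+ < Br-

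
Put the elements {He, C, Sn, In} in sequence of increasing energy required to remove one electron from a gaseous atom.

Removing the outermost electron gets harder across a period and easier down a group.
Here both period and group differ, so the two effects have to be weighed against each other.
Sn > In: both are in period 5; the period trend gives Sn the larger value.
C > Sn: they share group 14; the group trend gives C the larger value.
He > C: relative to C, both the across-period and down-group shifts push He's first ionization energy up.
Tabulated first ionization energy (kJ/mol): He 2372, C 1086, In 558, Sn 709.
So from lowest to highest: In < Sn < C < He.

In < Sn < C < He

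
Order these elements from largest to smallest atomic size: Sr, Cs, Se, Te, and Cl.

Across a period the added protons contract the valence shell; down a group each new principal shell makes the atom larger.
Here both period and group differ, so the two effects have to be weighed against each other.
Se > Cl: relative to Cl, both the across-period and down-group shifts push Se's atomic radius up.
Te > Se: Te sits below Se in group 16, so the down-group effect alone puts Te larger.
Sr > Te: Sr lies to the left of Te in period 5, so the across-period effect alone puts Sr larger.
Cs > Sr: both effects reinforce here, so Cs is clearly the larger of the two.
Approximate values (pm): Cl 99, Se 116, Sr 185, Te 136, Cs 232.
So from largest to smallest: Cs > Sr > Te > Se > Cl.

Cs, Sr, Te, Se, Cl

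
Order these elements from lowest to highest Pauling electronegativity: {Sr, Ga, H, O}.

Sr < Ga < H < O

H is in period 1, group 1; O is in period 2, group 16; Ga is in period 4, group 13; Sr is in period 5, group 2.
Atoms toward the upper right of the periodic table pull bonding electrons most strongly.
Here both period and group differ, so the two effects have to be weighed against each other.
Ga > Sr: both effects reinforce here, so Ga is clearly the higher of the two.
H > Ga: period and group pull opposite ways; the down-group shift dominates (2.20 vs 1.81).
O > H: the two effects oppose for this pair; the across-period effect wins (3.44 vs 2.20).
For reference (Pauling): H 2.20, O 3.44, Ga 1.81, Sr 0.95.
So from lowest to highest: Sr < Ga < H < O.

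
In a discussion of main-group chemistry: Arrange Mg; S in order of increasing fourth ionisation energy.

S < Mg

The fourth ionization energy removes an electron from the +3 ion. For each element: Mg³⁺ is already 1 electron into the core; S³⁺ still has 3 valence electrons.
Pulling an electron out of a noble-gas core costs far more than removing a remaining valence electron, so Mg sits at the high end of IE_4.
The numbers (kJ/mol): Mg 10543, S 4556.
So the fourth ionization energies run S < Mg.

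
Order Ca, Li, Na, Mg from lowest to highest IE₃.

IE_3 is the cost of taking one more electron from the +2 cation: Ca²⁺ is the bare [Ar] core; Li²⁺ is already 1 electron into the core; Na²⁺ is already 1 electron into the core; Mg²⁺ is the bare [Ne] core.
All of these are removing an electron from a noble-gas core or deeper; the smaller core (lower principal quantum number) is held far more tightly, and within a period the higher nuclear charge binds the same core more tightly.
The numbers (kJ/mol): Ca 4912, Li 11815, Na 6910, Mg 7733.
Overall IE_3 order: Ca < Na < Mg < Li.

Ca, Na, Mg, Li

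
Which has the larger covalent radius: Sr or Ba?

Ba

Sr is in period 5, group 2; Ba is in period 6, group 2.
Radius decreases left→right (rising Z_eff, same n) and increases top→bottom (higher n).
All are in group 2, so atomic radius increases down the group.
So Ba has the larger covalent radius (Ba > Sr).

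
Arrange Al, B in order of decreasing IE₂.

B > Al

The second ionization energy removes an electron from the +1 ion. For each element: Al⁺ still has 2 valence electrons; B⁺ still has 2 valence electrons.
All are still removing valence electrons, so compare the +1 ions as you would atoms: IE_2 generally rises across a period (higher Z_eff) and falls down a group (larger shell), subject to the usual subshell exceptions.
Valence configurations: Al⁺ [Ne]3s², B⁺ [He]2s².
Tabulated IE_2 (kJ/mol): Al 1817, B 2427.
Hence IE_2: Al < B.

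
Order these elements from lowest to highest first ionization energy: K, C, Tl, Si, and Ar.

K, Tl, Si, C, Ar

C is in period 2, group 14; Si is in period 3, group 14; Ar is in period 3, group 18; K is in period 4, group 1; Tl is in period 6, group 13.
IE₁ increases left→right with effective nuclear charge and decreases top→bottom as the valence shell moves farther out.
Here both period and group differ, so the two effects have to be weighed against each other.
Tl > K: the two effects oppose for this pair; the across-period effect wins (589 vs 419 kJ/mol).
Si > Tl: relative to Tl, both the across-period and down-group shifts push Si's first ionization energy up.
C > Si: C sits above Si in group 14, so the down-group effect alone puts C higher.
Ar > C: the two effects oppose for this pair; the across-period effect wins (1521 vs 1086 kJ/mol).
Approximate values (kJ/mol): C 1086, Si 786, Ar 1521, K 419, Tl 589.
So from lowest to highest: K < Tl < Si < C < Ar.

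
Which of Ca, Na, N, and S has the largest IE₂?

After 1 electron has been removed, what remains? Ca⁺ still has 1 valence electron; Na⁺ is the bare [Ne] core; N⁺ still has 4 valence electrons; S⁺ still has 5 valence electrons.
Core electrons are held far more tightly than valence electrons, so Na tops the IE_2 order.
Valence configurations: Ca⁺ [Ar]4s¹, N⁺ [He]2s²2p², S⁺ [Ne]3s²3p³.
The numbers (kJ/mol): Ca 1145, Na 4562, N 2856, S 2252.
Overall IE_2 order: Ca < S < N < Na.

Na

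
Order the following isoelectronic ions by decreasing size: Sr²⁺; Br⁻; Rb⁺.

Br⁻ > Rb⁺ > Sr²⁺

All of these have 36 electrons, so size is governed by nuclear charge alone: the more protons, the stronger the pull on the same electron cloud, and the smaller the ion.
Nuclear charges: Sr²⁺ (Z=38), Rb⁺ (Z=37), Br⁻ (Z=35).
Largest to smallest: Br⁻ > Rb⁺ > Sr²⁺.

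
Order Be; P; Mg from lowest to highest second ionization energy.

After 1 electron has been removed, what remains? Be⁺ still has 1 valence electron; P⁺ still has 4 valence electrons; Mg⁺ still has 1 valence electron.
All are still removing valence electrons, so compare the +1 ions as you would atoms: IE_2 generally rises across a period (higher Z_eff) and falls down a group (larger shell), subject to the usual subshell exceptions.
Valence configurations: Be⁺ [He]2s¹, P⁺ [Ne]3s²3p², Mg⁺ [Ne]3s¹.
The numbers (kJ/mol): Be 1757, P 1907, Mg 1451.
Putting it together, IE_2: Mg < Be < P.

Mg < Be < P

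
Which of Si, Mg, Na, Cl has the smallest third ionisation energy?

Si

The third ionization energy removes an electron from the +2 ion. For each element: Si²⁺ still has 2 valence electrons; Mg²⁺ is the bare [Ne] core; Na²⁺ is already 1 electron into the core; Cl²⁺ still has 5 valence electrons.
Breaking into a closed-shell core is much more expensive than removing a leftover valence electron — Na and Mg have the largest IE_3 here.
Valence configurations: Si²⁺ [Ne]3s², Cl²⁺ [Ne]3s²3p³.
Tabulated IE_3 (kJ/mol): Si 3232, Mg 7733, Na 6910, Cl 3822.
Hence IE_3: Si < Cl < Na < Mg.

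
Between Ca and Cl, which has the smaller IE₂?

The second ionization energy removes an electron from the +1 ion. For each element: Ca⁺ still has 1 valence electron; Cl⁺ still has 6 valence electrons.
All are still removing valence electrons, so compare the +1 ions as you would atoms: IE_2 generally rises across a period (higher Z_eff) and falls down a group (larger shell), subject to the usual subshell exceptions.
Valence configurations: Ca⁺ [Ar]4s¹, Cl⁺ [Ne]3s²3p⁴.
Tabulated IE_2 (kJ/mol): Ca 1145, Cl 2298.
Putting it together, IE_2: Ca < Cl.

Ca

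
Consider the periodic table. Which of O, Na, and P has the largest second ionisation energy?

After 1 electron has been removed, what remains? O⁺ still has 5 valence electrons; Na⁺ is the bare [Ne] core; P⁺ still has 4 valence electrons.
Core electrons are held far more tightly than valence electrons, so Na tops the IE_2 order.
Valence configurations: O⁺ [He]2s²2p³, P⁺ [Ne]3s²3p².
Tabulated IE_2 (kJ/mol): O 3388, Na 4562, P 1907.
So the second ionization energies run P < O < Na.

Na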